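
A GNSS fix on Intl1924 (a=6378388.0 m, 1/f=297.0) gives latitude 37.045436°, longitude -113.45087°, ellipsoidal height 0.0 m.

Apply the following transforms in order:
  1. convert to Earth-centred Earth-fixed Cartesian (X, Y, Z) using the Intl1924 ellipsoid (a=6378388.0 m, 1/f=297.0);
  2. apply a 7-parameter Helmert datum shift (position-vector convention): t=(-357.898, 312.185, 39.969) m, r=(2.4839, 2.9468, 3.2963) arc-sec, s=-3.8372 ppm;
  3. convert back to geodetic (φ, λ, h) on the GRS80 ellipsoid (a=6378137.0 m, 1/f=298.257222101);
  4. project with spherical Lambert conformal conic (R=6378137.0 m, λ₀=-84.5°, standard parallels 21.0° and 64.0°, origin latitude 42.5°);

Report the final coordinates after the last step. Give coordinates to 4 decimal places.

start: φ=37.045436°, λ=-113.450870°, h=0.000 m
→ ECEF (a=6378388.000, f=1/297.0): X=-2028488.2987, Y=-4676164.8098, Z=3821480.2068
→ Helmert 7p (PV): X=-2028709.0886, Y=-4675913.1176, Z=3821478.1804
→ geod (Bowring, a=6378137.000): φ=37.04540682°, λ=-113.45427284°, h=102.5298 m
→ lcc (R=6378137.0, λ₀=-84.5°): E=-2358439.3013, N=-148705.2305

E=-2358439.3013 m, N=-148705.2305 m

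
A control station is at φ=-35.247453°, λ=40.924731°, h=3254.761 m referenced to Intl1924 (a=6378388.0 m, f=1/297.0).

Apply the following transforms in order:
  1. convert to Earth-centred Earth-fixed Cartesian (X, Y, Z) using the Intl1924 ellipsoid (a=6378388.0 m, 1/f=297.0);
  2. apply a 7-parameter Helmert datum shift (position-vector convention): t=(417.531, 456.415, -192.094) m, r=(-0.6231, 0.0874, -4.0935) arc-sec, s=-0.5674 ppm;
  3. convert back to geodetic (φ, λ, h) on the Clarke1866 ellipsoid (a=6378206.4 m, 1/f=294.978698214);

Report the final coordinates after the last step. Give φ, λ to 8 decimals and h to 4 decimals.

φ=-35.24704687°, λ=40.92429678°, h=4094.1541 m

start: φ=-35.247453°, λ=40.924731°, h=3254.761 m
→ ECEF (a=6378388.000, f=1/297.0): X=3942205.5056, Y=3417825.0447, Z=-3662256.5580
→ Helmert 7p (PV): X=3942687.0776, Y=3418190.2209, Z=-3662458.5692
→ geod (Bowring, a=6378206.400): φ=-35.24704687°, λ=40.92429678°, h=4094.1541 m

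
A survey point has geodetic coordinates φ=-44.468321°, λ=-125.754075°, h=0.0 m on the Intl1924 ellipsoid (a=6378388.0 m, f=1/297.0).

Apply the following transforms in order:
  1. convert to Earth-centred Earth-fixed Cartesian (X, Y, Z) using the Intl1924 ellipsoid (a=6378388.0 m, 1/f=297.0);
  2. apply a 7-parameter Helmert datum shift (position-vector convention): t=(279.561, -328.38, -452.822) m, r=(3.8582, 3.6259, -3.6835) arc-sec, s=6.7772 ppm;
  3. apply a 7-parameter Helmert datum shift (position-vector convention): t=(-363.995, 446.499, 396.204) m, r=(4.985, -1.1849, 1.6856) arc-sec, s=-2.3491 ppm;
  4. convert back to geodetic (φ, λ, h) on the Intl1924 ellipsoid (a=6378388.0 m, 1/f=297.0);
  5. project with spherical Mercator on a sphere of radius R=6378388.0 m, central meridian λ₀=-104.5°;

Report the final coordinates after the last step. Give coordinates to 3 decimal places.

start: φ=-44.468321°, λ=-125.754075°, h=0.000 m
→ ECEF (a=6378388.000, f=1/297.0): X=-2664082.9552, Y=-3700089.6465, Z=-4445455.9924
→ Helmert 7p (PV): X=-2663965.6728, Y=-3700312.3738, Z=-4445961.3212
→ Helmert 7p (PV): X=-2664267.6309, Y=-3699771.5027, Z=-4445659.4053
→ geod (Bowring, a=6378388.000): φ=-44.47057454°, λ=-125.75829454°, h=35.2644 m
→ merc (R=6378388.0, λ₀=-104.5°): E=-2366555.6509, N=-5538773.7870

E=-2366555.651 m, N=-5538773.787 m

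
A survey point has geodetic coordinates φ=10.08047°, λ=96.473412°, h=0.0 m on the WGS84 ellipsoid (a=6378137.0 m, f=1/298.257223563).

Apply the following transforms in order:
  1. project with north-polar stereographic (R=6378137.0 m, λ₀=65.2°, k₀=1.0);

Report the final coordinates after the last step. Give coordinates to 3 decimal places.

start: φ=10.080470°, λ=96.473412°, h=0.000 m
→ stereo (R=6378137.0, λ₀=65.2°): E=5548656.2720, N=-9135483.6236

E=5548656.272 m, N=-9135483.624 m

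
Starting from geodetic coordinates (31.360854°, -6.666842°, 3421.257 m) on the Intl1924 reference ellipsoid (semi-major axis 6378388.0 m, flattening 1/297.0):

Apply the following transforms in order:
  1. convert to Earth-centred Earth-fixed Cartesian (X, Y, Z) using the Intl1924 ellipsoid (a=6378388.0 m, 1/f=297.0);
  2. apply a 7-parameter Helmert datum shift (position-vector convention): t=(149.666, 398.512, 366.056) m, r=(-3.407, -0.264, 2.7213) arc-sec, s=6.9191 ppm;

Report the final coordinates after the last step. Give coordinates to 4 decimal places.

X=5417742.5308 m, Y=-632717.5838 m, Z=3302357.9963 m

start: φ=31.360854°, λ=-6.666842°, h=3421.257 m
→ ECEF (a=6378388.000, f=1/297.0): X=5417551.2519, Y=-633237.7306, Z=3301951.7002
→ Helmert 7p (PV): X=5417742.5308, Y=-632717.5838, Z=3302357.9963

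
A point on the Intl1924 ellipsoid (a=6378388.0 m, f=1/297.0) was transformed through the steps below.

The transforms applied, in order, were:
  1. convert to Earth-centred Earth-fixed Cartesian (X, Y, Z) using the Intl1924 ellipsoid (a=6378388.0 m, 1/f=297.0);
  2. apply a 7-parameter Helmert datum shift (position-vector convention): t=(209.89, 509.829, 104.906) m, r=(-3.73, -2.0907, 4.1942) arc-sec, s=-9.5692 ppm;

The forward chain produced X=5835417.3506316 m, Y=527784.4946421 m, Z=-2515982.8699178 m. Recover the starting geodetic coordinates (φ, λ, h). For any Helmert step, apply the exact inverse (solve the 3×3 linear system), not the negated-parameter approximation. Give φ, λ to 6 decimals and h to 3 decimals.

φ=-23.381586°, λ=5.162577°, h=1422.393 m

start: X=5835417.3506, Y=527784.4946, Z=-2515982.8699 m
→ Helmert⁻¹: X=5835248.5159, Y=527206.5582, Z=-2516161.4654
→ geod (Bowring, a=6378388.000): φ=-23.38158600°, λ=5.16257700°, h=1422.3930 m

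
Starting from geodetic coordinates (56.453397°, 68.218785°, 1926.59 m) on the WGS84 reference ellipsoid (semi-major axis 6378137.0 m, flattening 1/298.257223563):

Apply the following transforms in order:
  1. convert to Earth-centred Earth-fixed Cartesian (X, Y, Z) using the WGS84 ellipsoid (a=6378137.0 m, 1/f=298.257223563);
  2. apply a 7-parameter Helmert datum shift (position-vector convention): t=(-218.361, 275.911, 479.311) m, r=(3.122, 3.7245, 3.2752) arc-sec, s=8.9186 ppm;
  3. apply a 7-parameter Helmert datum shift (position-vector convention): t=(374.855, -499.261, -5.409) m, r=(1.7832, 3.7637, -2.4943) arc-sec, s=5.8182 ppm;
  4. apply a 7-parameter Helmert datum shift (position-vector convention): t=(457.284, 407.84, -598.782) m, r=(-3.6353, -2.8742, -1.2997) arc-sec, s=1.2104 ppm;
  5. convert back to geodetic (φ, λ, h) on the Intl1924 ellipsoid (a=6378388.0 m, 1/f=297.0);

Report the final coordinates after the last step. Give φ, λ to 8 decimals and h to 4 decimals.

φ=56.45039726°, λ=68.20853235°, h=1956.9592 m

start: φ=56.453397°, λ=68.218785°, h=1926.590 m
→ ECEF (a=6378137.000, f=1/298.257223563): X=1311316.8450, Y=3281645.9243, Z=5294112.2809
→ Helmert 7p (PV): X=1311153.6667, Y=3281891.7933, Z=5294664.8005
→ Helmert 7p (PV): X=1311672.4494, Y=3281349.9979, Z=5294694.6450
→ Helmert 7p (PV): X=1312078.2182, Y=3281846.8607, Z=5294062.7173
→ geod (Bowring, a=6378388.000): φ=56.45039726°, λ=68.20853235°, h=1956.9592 m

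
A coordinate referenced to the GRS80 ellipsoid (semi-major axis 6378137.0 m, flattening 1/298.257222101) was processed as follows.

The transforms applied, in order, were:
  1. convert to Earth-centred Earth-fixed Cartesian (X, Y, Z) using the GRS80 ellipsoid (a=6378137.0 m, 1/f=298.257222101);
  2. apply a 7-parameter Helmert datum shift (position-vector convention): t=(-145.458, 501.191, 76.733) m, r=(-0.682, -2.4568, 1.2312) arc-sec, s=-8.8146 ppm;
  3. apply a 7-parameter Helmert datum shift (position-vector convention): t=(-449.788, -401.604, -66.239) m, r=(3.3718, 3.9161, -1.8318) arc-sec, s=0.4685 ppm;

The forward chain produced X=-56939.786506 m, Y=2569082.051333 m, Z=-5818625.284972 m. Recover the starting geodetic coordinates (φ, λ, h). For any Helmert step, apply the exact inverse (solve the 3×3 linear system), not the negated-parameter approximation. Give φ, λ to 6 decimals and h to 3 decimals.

start: X=-56939.7865, Y=2569082.0513, Z=-5818625.2850 m
→ Helmert⁻¹: X=-56402.3196, Y=2569386.8343, Z=-5818599.3925
→ Helmert⁻¹: X=-56311.3297, Y=2568927.8625, Z=-5818718.2505
→ geod (Bowring, a=6378137.000): φ=-66.31563600°, λ=91.25573200°, h=593.6300 m

φ=-66.315636°, λ=91.255732°, h=593.630 m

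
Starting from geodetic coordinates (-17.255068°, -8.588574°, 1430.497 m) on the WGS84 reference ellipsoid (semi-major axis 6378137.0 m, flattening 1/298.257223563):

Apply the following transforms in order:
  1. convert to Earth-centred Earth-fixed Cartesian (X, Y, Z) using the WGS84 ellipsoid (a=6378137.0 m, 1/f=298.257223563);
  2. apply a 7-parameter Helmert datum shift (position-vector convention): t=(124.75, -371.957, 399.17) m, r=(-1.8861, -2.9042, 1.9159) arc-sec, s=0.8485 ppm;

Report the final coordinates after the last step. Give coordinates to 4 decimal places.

X=6026066.5833 m, Y=-910436.7722 m, Z=-1879743.6174 m

start: φ=-17.255068°, λ=-8.588574°, h=1430.497 m
→ ECEF (a=6378137.000, f=1/298.257223563): X=6025901.7931, Y=-910102.8219, Z=-1880234.3586
→ Helmert 7p (PV): X=6026066.5833, Y=-910436.7722, Z=-1879743.6174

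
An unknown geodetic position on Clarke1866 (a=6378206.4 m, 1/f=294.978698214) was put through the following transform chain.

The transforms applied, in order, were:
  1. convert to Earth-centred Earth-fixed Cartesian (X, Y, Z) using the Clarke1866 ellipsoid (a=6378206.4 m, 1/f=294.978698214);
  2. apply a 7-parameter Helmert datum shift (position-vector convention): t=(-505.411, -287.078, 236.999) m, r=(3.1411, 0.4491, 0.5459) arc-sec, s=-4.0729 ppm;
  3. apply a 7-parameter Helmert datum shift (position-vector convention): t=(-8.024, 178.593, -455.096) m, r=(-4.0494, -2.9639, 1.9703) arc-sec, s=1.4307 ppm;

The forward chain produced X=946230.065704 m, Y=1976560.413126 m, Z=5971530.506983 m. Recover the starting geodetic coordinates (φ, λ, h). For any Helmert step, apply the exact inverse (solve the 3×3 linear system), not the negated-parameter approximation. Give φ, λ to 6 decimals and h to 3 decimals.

φ=69.971719°, λ=64.404774°, h=2113.802 m

start: X=946230.0657, Y=1976560.4131, Z=5971530.5070 m
→ Helmert⁻¹: X=946341.4277, Y=1976252.7102, Z=5972002.2584
→ Helmert⁻¹: X=946842.9242, Y=1976636.2734, Z=5971761.5423
→ geod (Bowring, a=6378206.400): φ=69.97171900°, λ=64.40477400°, h=2113.8020 m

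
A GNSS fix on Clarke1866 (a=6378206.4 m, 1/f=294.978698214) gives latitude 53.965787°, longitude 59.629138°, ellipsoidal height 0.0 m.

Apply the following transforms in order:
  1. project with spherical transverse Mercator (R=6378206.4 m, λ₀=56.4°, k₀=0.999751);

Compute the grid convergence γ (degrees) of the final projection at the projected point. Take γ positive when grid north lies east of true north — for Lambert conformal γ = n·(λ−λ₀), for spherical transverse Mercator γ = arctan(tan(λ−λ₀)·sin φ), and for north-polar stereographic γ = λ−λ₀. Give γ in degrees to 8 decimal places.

2.61225048

start: φ=53.965787°, λ=59.629138°, h=0.000 m
→ into tm (λ₀=56.4°): φ=53.96578700°, λ−λ₀=3.22913800°
convergence γ = 2.61225048°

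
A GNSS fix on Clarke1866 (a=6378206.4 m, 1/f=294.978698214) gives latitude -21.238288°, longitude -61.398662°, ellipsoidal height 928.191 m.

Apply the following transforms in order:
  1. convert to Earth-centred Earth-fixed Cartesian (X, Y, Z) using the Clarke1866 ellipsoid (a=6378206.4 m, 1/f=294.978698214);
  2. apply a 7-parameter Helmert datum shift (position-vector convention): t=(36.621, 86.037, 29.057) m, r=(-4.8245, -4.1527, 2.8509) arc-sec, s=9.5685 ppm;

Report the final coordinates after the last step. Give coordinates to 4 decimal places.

X=2847811.4180 m, Y=-5222609.3909 m, Z=-2296020.0024 m

start: φ=-21.238288°, λ=-61.398662°, h=928.191 m
→ ECEF (a=6378206.400, f=1/294.978698214): X=2847629.1342, Y=-5222631.1058, Z=-2296206.5772
→ Helmert 7p (PV): X=2847811.4180, Y=-5222609.3909, Z=-2296020.0024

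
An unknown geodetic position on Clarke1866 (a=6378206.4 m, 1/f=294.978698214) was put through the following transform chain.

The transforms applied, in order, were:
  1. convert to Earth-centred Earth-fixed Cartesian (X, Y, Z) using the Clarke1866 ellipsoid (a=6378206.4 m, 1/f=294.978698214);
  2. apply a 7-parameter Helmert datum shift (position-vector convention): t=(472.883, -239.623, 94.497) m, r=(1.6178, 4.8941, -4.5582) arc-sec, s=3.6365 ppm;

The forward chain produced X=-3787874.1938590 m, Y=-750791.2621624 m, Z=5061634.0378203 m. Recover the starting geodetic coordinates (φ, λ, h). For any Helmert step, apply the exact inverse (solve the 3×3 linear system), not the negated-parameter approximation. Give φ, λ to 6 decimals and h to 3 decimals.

φ=52.842361°, λ=-168.793273°, h=2100.285 m

start: X=-3787874.1939, Y=-750791.2622, Z=5061634.0378 m
→ Helmert⁻¹: X=-3788436.8075, Y=-750592.9312, Z=5061437.1325
→ geod (Bowring, a=6378206.400): φ=52.84236100°, λ=-168.79327300°, h=2100.2850 m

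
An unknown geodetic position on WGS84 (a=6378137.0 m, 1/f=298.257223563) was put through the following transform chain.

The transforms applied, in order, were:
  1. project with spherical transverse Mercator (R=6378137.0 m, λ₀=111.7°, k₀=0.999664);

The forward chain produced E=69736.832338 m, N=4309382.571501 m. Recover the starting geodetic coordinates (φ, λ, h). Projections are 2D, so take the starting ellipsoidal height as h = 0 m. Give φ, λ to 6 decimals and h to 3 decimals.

start: E=69736.8323, N=4309382.5715 m
→ tm⁻¹: φ=38.72210600°, λ=112.50321900°

φ=38.722106°, λ=112.503219°, h=0.000 m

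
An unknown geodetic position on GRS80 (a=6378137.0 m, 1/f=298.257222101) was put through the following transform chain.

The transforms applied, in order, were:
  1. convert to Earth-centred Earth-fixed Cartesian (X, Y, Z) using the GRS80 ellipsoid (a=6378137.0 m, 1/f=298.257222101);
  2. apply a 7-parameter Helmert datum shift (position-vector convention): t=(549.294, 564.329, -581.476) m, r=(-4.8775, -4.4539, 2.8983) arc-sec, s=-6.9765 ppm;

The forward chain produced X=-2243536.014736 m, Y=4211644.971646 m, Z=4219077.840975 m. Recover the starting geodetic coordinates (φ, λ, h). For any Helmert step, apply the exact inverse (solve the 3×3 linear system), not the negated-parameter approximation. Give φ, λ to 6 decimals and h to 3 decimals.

φ=41.679435°, λ=118.051951°, h=1141.851 m

start: X=-2243536.0147, Y=4211644.9716, Z=4219077.8410 m
→ Helmert⁻¹: X=-2243950.6744, Y=4211041.7664, Z=4219836.7871
→ geod (Bowring, a=6378137.000): φ=41.67943500°, λ=118.05195100°, h=1141.8510 m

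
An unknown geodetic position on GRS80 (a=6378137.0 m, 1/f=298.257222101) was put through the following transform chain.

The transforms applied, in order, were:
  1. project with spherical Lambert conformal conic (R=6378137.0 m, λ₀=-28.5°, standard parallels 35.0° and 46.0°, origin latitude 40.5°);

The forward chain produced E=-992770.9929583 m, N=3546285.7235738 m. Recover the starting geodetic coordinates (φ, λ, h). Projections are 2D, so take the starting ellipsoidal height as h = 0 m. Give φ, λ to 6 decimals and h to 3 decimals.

φ=69.782425°, λ=-50.588633°, h=0.000 m

start: E=-992770.9930, N=3546285.7236 m
→ lcc⁻¹: φ=69.78242500°, λ=-50.58863300°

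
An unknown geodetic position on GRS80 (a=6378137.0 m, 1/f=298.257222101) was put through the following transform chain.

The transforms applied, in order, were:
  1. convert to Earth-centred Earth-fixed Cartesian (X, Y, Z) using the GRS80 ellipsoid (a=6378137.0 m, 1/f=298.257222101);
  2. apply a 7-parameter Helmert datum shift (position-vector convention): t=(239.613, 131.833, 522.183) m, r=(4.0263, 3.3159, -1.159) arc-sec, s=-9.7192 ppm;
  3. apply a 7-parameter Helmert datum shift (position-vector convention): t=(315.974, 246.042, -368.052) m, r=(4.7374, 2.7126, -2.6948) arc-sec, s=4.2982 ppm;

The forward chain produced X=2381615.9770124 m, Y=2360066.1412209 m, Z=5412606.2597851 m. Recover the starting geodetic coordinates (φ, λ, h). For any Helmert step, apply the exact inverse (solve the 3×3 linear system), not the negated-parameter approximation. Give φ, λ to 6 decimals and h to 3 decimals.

φ=58.399023°, λ=44.747468°, h=3866.251 m

start: X=2381615.9770, Y=2360066.1412, Z=5412606.2598 m
→ Helmert⁻¹: X=2381187.7497, Y=2359965.3877, Z=5412928.1583
→ Helmert⁻¹: X=2380871.0069, Y=2359975.5200, Z=5412450.7880
→ geod (Bowring, a=6378137.000): φ=58.39902300°, λ=44.74746800°, h=3866.2510 m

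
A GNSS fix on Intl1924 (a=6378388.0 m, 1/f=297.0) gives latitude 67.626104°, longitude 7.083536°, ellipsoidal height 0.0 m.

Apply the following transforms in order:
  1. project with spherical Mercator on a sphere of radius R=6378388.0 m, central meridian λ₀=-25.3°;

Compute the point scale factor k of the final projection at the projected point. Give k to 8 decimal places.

2.62709137

start: φ=67.626104°, λ=7.083536°, h=0.000 m
→ into merc (λ₀=-25.3°): φ=67.62610400°, λ−λ₀=32.38353600°
scale k = 2.62709137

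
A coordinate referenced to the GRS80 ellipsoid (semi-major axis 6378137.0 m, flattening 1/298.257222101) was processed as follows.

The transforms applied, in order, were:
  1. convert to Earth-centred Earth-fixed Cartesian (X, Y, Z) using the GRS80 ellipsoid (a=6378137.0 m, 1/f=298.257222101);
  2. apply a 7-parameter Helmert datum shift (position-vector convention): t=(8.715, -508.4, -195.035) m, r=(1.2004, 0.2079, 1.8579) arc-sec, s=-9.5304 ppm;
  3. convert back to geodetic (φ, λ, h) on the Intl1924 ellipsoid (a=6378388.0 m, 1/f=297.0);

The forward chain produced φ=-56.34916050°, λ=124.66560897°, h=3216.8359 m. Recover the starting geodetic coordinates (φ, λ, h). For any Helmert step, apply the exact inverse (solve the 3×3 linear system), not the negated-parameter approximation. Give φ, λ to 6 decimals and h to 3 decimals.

start: φ=-56.349161°, λ=124.665609°, h=3216.836 m
→ ECEF (a=6378388.000, f=1/297.0): X=-2016063.2190, Y=2915302.2967, Z=-5288871.1027
→ Helmert⁻¹: X=-2016059.5536, Y=2915825.8662, Z=-5288745.4727
→ geod (Bowring, a=6378137.000): φ=-56.34457600°, λ=124.66074700°, h=3537.5070 m

φ=-56.344576°, λ=124.660747°, h=3537.507 m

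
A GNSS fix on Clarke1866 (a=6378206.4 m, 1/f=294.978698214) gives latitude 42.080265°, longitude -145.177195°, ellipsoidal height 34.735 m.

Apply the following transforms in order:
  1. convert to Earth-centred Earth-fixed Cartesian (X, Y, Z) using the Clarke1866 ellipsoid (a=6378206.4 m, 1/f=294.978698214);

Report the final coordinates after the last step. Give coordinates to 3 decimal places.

X=-3892143.406 m, Y=-2707408.254 m, Z=4252047.766 m

start: φ=42.080265°, λ=-145.177195°, h=34.735 m
→ ECEF (a=6378206.400, f=1/294.978698214): X=-3892143.4062, Y=-2707408.2545, Z=4252047.7655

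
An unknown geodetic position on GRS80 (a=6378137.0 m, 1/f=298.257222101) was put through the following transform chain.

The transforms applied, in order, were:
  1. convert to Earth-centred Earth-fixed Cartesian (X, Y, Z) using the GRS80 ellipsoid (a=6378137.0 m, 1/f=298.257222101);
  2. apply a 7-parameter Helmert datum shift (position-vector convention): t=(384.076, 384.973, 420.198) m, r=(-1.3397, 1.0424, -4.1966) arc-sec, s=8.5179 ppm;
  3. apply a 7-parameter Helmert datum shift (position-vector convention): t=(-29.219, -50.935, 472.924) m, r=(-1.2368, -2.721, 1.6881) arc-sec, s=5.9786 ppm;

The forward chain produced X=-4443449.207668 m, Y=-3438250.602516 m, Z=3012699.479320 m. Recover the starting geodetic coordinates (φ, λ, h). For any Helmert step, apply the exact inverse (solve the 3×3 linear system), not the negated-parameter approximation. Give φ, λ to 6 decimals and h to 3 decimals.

φ=28.352635°, λ=-142.266392°, h=1688.511 m

start: X=-4443449.2077, Y=-3438250.6025, Z=3012699.4793 m
→ Helmert⁻¹: X=-4443381.8249, Y=-3438160.8087, Z=3012246.5468
→ Helmert⁻¹: X=-4443673.3089, Y=-3438626.4639, Z=3011755.9036
→ geod (Bowring, a=6378137.000): φ=28.35263500°, λ=-142.26639200°, h=1688.5110 m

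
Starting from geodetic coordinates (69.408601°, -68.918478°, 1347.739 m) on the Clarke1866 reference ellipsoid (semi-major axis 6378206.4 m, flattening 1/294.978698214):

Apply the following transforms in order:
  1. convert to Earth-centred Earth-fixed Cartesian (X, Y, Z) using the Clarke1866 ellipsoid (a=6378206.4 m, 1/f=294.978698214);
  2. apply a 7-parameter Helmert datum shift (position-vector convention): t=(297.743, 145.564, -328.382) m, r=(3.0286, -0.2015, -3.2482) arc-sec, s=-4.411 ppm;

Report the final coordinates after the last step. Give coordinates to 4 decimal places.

X=809707.3694 m, Y=-2099705.3523 m, Z=5948847.1399 m

start: φ=69.408601°, λ=-68.918478°, h=1347.739 m
→ ECEF (a=6378206.400, f=1/294.978698214): X=809452.0750, Y=-2099760.0787, Z=5949231.8040
→ Helmert 7p (PV): X=809707.3694, Y=-2099705.3523, Z=5948847.1399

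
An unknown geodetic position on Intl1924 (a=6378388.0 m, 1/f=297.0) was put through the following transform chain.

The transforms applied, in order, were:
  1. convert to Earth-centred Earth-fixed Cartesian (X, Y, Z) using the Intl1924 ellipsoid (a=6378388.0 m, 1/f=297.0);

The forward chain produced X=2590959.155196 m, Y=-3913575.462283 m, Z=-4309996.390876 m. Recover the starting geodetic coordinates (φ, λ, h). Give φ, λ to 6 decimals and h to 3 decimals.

start: X=2590959.1552, Y=-3913575.4623, Z=-4309996.3909 m
→ geod (Bowring, a=6378388.000): φ=-42.75331600°, λ=-56.49368800°, h=3685.6510 m

φ=-42.753316°, λ=-56.493688°, h=3685.651 m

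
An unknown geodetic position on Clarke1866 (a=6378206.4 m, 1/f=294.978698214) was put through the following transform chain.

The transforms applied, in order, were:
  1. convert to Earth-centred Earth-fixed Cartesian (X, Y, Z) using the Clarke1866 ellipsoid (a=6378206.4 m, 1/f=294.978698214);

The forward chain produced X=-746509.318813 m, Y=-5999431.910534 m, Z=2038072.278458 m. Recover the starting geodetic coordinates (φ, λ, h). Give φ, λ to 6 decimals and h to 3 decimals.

start: X=-746509.3188, Y=-5999431.9105, Z=2038072.2785 m
→ geod (Bowring, a=6378206.400): φ=18.74757600°, λ=-97.09285800°, h=3994.3980 m

φ=18.747576°, λ=-97.092858°, h=3994.398 m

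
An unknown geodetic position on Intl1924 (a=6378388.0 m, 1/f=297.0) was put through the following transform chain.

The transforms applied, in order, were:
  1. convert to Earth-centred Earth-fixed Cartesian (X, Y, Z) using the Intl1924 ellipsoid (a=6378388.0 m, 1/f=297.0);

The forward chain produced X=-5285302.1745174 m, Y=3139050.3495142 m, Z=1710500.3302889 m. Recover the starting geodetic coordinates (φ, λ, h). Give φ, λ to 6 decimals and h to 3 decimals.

start: X=-5285302.1745, Y=3139050.3495, Z=1710500.3303 m
→ geod (Bowring, a=6378388.000): φ=15.64963100°, λ=149.29304700°, h=3904.5150 m

φ=15.649631°, λ=149.293047°, h=3904.515 m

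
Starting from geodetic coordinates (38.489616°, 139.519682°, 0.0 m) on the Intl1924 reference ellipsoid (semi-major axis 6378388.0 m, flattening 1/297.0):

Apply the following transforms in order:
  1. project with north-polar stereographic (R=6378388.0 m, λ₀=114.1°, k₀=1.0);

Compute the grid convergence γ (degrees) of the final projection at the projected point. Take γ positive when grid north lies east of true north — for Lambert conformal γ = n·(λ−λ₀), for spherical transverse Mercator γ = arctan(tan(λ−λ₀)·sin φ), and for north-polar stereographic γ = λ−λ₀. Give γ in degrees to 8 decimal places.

start: φ=38.489616°, λ=139.519682°, h=0.000 m
→ into stereo (λ₀=114.1°): φ=38.48961600°, λ−λ₀=25.41968200°
convergence γ = 25.41968200°

25.41968200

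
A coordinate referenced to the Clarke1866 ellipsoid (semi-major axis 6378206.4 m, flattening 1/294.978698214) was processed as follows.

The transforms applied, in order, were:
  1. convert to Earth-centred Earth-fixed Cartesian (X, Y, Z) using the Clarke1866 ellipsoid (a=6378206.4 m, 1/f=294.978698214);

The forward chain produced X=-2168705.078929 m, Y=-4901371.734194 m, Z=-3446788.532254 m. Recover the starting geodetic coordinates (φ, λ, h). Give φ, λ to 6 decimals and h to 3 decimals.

start: X=-2168705.0789, Y=-4901371.7342, Z=-3446788.5323 m
→ geod (Bowring, a=6378206.400): φ=-32.92192200°, λ=-113.86790500°, h=510.8140 m

φ=-32.921922°, λ=-113.867905°, h=510.814 m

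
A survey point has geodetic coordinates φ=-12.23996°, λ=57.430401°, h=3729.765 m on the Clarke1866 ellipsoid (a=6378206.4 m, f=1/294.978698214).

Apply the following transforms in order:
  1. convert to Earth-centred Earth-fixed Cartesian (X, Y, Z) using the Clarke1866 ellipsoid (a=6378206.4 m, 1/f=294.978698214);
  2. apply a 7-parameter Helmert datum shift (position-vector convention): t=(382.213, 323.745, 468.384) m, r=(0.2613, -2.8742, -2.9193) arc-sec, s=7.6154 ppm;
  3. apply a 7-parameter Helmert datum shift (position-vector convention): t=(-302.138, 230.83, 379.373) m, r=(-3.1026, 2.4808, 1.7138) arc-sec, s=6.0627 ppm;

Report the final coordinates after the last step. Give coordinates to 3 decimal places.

start: φ=-12.239960°, λ=57.430401°, h=3729.765 m
→ ECEF (a=6378206.400, f=1/294.978698214): X=3357962.1296, Y=5256842.2260, Z=-1344063.1148
→ Helmert 7p (PV): X=3358463.0454, Y=5257160.1805, Z=-1343551.5150
→ Helmert 7p (PV): X=3358121.4287, Y=5257430.5783, Z=-1343299.7587

X=3358121.429 m, Y=5257430.578 m, Z=-1343299.759 m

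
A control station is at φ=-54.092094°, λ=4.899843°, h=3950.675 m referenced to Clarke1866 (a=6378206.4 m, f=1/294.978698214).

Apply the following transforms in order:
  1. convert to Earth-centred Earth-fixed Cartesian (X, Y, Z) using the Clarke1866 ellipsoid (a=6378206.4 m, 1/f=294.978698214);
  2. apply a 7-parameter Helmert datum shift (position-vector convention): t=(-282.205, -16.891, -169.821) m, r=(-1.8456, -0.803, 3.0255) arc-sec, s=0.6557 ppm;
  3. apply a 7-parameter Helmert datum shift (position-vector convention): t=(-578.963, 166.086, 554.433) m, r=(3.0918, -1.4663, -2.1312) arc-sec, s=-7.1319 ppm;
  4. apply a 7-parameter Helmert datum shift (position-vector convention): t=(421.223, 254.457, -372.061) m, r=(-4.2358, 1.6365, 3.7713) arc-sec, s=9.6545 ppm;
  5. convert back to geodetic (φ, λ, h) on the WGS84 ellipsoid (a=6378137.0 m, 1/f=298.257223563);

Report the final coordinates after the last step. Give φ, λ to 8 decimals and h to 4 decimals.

φ=-54.09282860°, λ=4.90670067°, h=3637.3634 m

start: φ=-54.092094°, λ=4.899843°, h=3950.675 m
→ ECEF (a=6378206.400, f=1/294.978698214): X=3737657.6155, Y=320419.9740, Z=-5145759.4438
→ Helmert 7p (PV): X=3737393.1941, Y=320412.0744, Z=-5145920.9550
→ Helmert 7p (PV): X=3736827.4682, Y=320614.3935, Z=-5145298.4508
→ Helmert 7p (PV): X=3737238.0832, Y=320834.6064, Z=-5145756.4193
→ geod (Bowring, a=6378137.000): φ=-54.09282860°, λ=4.90670067°, h=3637.3634 m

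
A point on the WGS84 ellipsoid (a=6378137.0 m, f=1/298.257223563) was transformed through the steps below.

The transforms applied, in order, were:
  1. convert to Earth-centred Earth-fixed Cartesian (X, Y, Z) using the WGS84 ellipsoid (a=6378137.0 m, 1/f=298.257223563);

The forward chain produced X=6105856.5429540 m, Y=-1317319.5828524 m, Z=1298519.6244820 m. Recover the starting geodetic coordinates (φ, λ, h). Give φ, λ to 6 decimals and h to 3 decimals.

start: X=6105856.5430, Y=-1317319.5829, Z=1298519.6245 m
→ geod (Bowring, a=6378137.000): φ=11.82054800°, λ=-12.17477700°, h=2640.9550 m

φ=11.820548°, λ=-12.174777°, h=2640.955 m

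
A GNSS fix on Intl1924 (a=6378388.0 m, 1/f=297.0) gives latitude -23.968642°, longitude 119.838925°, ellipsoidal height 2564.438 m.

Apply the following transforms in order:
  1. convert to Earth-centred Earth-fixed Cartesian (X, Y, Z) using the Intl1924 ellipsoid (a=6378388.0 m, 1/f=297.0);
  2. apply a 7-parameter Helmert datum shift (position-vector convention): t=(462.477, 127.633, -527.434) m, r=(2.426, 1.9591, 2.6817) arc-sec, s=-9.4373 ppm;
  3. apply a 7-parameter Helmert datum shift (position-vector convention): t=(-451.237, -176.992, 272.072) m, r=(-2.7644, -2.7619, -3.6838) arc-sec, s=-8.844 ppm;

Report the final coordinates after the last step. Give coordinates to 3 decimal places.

X=-2902658.699 m, Y=5060393.443 m, Z=-2576413.795 m

start: φ=-23.968642°, λ=119.838925°, h=2564.438 m
→ ECEF (a=6378388.000, f=1/297.0): X=-2902757.6206, Y=5060525.4522, Z=-2576185.9375
→ Helmert 7p (PV): X=-2902358.0102, Y=5060597.8881, Z=-2576601.9699
→ Helmert 7p (PV): X=-2902658.6989, Y=5060393.4428, Z=-2576413.7954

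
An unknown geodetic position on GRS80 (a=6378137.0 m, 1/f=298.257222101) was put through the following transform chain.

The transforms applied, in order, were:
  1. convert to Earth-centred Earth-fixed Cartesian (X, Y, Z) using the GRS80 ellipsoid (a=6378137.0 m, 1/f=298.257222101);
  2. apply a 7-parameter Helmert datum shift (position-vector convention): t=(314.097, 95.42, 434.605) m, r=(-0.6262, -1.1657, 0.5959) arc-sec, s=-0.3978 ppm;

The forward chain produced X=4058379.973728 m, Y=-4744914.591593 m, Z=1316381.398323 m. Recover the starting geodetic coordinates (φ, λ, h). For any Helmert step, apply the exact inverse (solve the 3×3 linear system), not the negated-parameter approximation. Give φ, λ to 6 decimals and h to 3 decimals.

start: X=4058379.9737, Y=-4744914.5916, Z=1316381.3983 m
→ Helmert⁻¹: X=4058061.2194, Y=-4745027.6179, Z=1315909.9773
→ geod (Bowring, a=6378137.000): φ=11.97932200°, λ=-49.46214600°, h=3589.3070 m

φ=11.979322°, λ=-49.462146°, h=3589.307 m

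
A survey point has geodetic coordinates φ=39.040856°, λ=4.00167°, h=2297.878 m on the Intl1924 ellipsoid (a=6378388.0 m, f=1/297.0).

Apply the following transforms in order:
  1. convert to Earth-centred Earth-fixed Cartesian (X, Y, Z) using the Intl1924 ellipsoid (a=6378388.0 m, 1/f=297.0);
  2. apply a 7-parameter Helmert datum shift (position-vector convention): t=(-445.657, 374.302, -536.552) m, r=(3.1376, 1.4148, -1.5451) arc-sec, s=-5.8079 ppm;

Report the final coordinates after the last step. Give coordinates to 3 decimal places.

X=4949936.736 m, Y=346583.768 m, Z=3996765.722 m

start: φ=39.040856°, λ=4.001670°, h=2297.878 m
→ ECEF (a=6378388.000, f=1/297.0): X=4950381.1319, Y=346309.3650, Z=3997354.1773
→ Helmert 7p (PV): X=4949936.7360, Y=346583.7679, Z=3996765.7218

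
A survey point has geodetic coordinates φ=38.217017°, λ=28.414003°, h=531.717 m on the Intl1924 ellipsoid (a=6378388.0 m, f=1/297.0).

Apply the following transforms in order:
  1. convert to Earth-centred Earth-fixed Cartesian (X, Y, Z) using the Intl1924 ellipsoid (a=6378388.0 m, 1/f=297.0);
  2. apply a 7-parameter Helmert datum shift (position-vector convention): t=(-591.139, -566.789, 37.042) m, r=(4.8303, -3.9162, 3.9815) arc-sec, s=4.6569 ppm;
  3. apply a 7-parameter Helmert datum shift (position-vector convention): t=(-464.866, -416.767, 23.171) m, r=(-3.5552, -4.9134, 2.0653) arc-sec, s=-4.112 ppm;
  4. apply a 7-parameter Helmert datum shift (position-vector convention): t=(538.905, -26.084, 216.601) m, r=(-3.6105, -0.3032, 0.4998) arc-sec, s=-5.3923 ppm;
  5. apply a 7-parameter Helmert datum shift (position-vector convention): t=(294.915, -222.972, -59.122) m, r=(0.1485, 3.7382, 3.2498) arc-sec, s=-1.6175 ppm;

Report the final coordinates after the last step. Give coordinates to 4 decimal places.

X=4413207.0644 m, Y=2386861.9449 m, Z=3925073.2472 m

start: φ=38.217017°, λ=28.414003°, h=531.717 m
→ ECEF (a=6378388.000, f=1/297.0): X=4413673.8064, Y=2387858.7651, Z=3924790.7933
→ Helmert 7p (PV): X=4412982.6112, Y=2387296.3820, Z=3924985.8313
→ Helmert 7p (PV): X=4412382.1994, Y=2386981.6360, Z=3925056.8357
→ Helmert 7p (PV): X=4412885.7581, Y=2387022.0768, Z=3925216.9756
→ Helmert 7p (PV): X=4413207.0644, Y=2386861.9449, Z=3925073.2472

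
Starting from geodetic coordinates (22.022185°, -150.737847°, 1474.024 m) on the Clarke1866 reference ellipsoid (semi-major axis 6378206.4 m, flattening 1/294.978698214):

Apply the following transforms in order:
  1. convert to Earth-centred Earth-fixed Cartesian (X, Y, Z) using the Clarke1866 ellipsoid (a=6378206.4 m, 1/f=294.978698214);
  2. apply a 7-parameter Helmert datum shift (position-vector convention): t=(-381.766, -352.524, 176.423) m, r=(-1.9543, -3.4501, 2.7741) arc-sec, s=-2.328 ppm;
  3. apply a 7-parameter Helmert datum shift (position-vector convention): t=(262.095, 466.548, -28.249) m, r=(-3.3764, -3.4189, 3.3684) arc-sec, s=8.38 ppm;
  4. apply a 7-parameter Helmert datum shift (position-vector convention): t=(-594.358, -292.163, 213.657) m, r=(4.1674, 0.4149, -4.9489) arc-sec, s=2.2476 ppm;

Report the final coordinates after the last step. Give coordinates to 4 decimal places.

start: φ=22.022185°, λ=-150.737847°, h=1474.024 m
→ ECEF (a=6378206.400, f=1/294.978698214): X=-5161968.5634, Y=-2892279.7666, Z=2377103.6574
→ Helmert 7p (PV): X=-5162339.1742, Y=-2892672.4593, Z=2377215.6082
→ Helmert 7p (PV): X=-5162112.5039, Y=-2892275.5424, Z=2377169.0635
→ Helmert 7p (PV): X=-5162783.0770, Y=-2892498.3803, Z=2377340.0110

X=-5162783.0770 m, Y=-2892498.3803 m, Z=2377340.0110 m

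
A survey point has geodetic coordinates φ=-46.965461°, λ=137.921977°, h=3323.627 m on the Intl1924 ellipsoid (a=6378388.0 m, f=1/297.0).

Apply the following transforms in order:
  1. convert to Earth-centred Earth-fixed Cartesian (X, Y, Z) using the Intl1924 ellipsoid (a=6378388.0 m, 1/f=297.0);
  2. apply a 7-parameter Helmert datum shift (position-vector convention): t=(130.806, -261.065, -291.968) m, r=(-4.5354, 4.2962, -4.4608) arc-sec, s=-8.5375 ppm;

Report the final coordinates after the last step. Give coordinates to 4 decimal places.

start: φ=-46.965461°, λ=137.921977°, h=3323.627 m
→ ECEF (a=6378388.000, f=1/297.0): X=-3238338.5460, Y=2923807.9391, Z=-4641660.2614
→ Helmert 7p (PV): X=-3238213.5396, Y=2923489.8845, Z=-4641909.4407

X=-3238213.5396 m, Y=2923489.8845 m, Z=-4641909.4407 m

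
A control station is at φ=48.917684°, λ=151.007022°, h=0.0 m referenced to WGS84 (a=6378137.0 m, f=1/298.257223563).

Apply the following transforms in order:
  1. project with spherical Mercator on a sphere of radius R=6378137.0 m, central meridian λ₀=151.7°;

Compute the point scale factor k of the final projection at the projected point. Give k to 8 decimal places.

start: φ=48.917684°, λ=151.007022°, h=0.000 m
→ into merc (λ₀=151.7°): φ=48.91768400°, λ−λ₀=-0.69297800°
scale k = 1.52173965

1.52173965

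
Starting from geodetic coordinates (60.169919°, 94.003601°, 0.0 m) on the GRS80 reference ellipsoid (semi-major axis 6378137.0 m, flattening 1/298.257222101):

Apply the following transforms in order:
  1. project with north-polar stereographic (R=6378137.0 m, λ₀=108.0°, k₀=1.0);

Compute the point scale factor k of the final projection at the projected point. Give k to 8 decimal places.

1.07094794

start: φ=60.169919°, λ=94.003601°, h=0.000 m
→ into stereo (λ₀=108.0°): φ=60.16991900°, λ−λ₀=-13.99639900°
scale k = 1.07094794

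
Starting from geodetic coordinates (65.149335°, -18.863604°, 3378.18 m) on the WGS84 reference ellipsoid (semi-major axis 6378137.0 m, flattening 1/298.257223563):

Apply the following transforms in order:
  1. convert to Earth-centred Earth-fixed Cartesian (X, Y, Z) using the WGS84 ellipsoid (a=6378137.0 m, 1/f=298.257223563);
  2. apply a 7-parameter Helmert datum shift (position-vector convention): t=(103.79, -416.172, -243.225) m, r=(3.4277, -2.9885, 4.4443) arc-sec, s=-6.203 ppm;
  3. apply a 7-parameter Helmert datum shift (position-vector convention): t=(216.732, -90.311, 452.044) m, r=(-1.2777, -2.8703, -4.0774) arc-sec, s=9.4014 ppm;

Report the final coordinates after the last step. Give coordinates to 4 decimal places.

X=2545007.0957 m, Y=-870052.9267 m, Z=5768082.5976 m

start: φ=65.149335°, λ=-18.863604°, h=3378.180 m
→ ECEF (a=6378137.000, f=1/298.257223563): X=2544840.7232, Y=-869488.0627, Z=5767792.1087
→ Helmert 7p (PV): X=2544863.8949, Y=-869939.8574, Z=5767535.5281
→ Helmert 7p (PV): X=2545007.0957, Y=-870052.9267, Z=5768082.5976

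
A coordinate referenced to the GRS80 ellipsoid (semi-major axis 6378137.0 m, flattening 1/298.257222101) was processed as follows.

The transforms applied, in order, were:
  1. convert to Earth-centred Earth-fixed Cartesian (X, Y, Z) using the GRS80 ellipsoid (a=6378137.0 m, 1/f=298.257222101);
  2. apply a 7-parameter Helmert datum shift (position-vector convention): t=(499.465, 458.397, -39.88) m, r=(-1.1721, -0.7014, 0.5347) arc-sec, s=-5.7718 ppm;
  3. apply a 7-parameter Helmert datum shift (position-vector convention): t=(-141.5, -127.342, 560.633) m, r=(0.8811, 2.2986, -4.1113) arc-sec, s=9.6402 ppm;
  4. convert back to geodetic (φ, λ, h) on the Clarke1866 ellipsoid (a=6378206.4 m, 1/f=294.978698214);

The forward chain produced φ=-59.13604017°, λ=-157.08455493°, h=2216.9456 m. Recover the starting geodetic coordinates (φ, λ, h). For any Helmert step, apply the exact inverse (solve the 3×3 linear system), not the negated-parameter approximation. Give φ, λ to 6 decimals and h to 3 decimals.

φ=-59.133461°, λ=-157.080508°, h=2769.013 m

start: φ=-59.136040°, λ=-157.084555°, h=2216.946 m
→ ECEF (a=6378206.400, f=1/294.978698214): X=-3022393.1313, Y=-1277669.0704, Z=-5453430.4196
→ Helmert⁻¹: X=-3022136.2523, Y=-1277612.9481, Z=-5453966.6964
→ Helmert⁻¹: X=-3022675.0226, Y=-1278039.8941, Z=-5453955.2795
→ geod (Bowring, a=6378137.000): φ=-59.13346100°, λ=-157.08050800°, h=2769.0130 m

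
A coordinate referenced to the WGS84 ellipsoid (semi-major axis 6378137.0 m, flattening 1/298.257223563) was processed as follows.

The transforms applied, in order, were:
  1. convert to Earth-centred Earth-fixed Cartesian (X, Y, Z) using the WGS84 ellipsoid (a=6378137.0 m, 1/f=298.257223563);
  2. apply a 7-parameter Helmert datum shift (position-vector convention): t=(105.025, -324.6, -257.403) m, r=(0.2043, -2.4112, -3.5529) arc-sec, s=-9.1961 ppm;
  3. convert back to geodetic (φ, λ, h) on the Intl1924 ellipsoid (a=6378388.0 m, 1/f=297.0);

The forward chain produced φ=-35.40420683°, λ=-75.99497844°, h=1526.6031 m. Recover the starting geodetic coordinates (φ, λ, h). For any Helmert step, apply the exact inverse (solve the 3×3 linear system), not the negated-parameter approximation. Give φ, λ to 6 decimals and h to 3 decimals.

φ=-35.403422°, λ=-75.994717°, h=1379.091 m

start: φ=-35.404207°, λ=-75.994978°, h=1526.603 m
→ ECEF (a=6378388.000, f=1/297.0): X=1259900.1162, Y=-5051297.3334, Z=-3675452.1409
→ Helmert⁻¹: X=1259850.7169, Y=-5051001.1225, Z=-3675238.2602
→ geod (Bowring, a=6378137.000): φ=-35.40342200°, λ=-75.99471700°, h=1379.0910 m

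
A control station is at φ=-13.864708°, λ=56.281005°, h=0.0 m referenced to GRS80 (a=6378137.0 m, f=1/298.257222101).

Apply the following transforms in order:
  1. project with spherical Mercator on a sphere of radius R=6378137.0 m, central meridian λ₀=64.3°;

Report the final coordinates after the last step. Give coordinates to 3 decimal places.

E=-892670.440 m, N=-1558699.404 m

start: φ=-13.864708°, λ=56.281005°, h=0.000 m
→ merc (R=6378137.0, λ₀=64.3°): E=-892670.4401, N=-1558699.4038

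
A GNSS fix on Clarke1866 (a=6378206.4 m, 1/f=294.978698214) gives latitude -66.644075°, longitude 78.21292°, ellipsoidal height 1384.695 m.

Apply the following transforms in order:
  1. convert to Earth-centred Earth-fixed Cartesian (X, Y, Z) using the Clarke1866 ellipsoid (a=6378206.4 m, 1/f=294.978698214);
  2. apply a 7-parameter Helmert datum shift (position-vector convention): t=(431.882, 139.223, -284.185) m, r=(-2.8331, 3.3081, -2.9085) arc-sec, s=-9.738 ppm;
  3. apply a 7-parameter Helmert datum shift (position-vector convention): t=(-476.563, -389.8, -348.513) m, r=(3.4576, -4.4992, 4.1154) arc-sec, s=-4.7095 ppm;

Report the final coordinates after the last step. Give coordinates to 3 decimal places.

X=518086.845 m, Y=2482630.934 m, Z=-5834410.894 m

start: φ=-66.644075°, λ=78.212920°, h=1384.695 m
→ ECEF (a=6378206.400, f=1/294.978698214): X=518119.8477, Y=2482896.6755, Z=-5833872.9998
→ Helmert 7p (PV): X=518488.1313, Y=2482924.2853, Z=-5834142.7870
→ Helmert 7p (PV): X=518086.8453, Y=2482630.9336, Z=-5834410.8936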